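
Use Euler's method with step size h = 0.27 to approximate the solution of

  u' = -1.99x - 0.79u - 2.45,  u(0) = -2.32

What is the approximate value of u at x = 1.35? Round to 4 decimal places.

Euler: u_{n+1} = u_n + h·f(x_n, u_n).
x=0.000000, u=-2.320000: f=-0.617200 → u ← -2.320000 + 0.27·(-0.617200) = -2.486644
x=0.270000, u=-2.486644: f=-1.022851 → u ← -2.486644 + 0.27·(-1.022851) = -2.762814
x=0.540000, u=-2.762814: f=-1.341977 → u ← -2.762814 + 0.27·(-1.341977) = -3.125148
x=0.810000, u=-3.125148: f=-1.593033 → u ← -3.125148 + 0.27·(-1.593033) = -3.555267
x=1.080000, u=-3.555267: f=-1.790539 → u ← -3.555267 + 0.27·(-1.790539) = -4.038712
u(1.35) ≈ -4.0387

-4.0387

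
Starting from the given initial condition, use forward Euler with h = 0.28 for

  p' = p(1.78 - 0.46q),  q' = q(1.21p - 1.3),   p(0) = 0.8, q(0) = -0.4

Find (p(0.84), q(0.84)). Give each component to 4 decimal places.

Euler on (p,q): p_{n+1} = p_n + h·p', q_{n+1} = q_n + h·q'.
0.000000: (0.800000, -0.400000); f=(1.571200, 0.132800) → (1.239936, -0.362816)
0.280000: (1.239936, -0.362816); f=(2.414026, -0.072680) → (1.915863, -0.383166)
0.560000: (1.915863, -0.383166); f=(3.747920, -0.390138) → (2.965281, -0.492405)
(p(0.84), q(0.84)) ≈ (2.9653, -0.4924)

2.9653, -0.4924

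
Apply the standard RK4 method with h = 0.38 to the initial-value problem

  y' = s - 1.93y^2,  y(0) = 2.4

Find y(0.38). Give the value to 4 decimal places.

RK4: k1 = f(s_n, y_n); k2 = f(s_n + h/2, y_n + (h/2)·k1); k3 = f(s_n + h/2, y_n + (h/2)·k2); k4 = f(s_n + h, y_n + h·k3); y_{n+1} = y_n + (h/6)·(k1 + 2k2 + 2k3 + k4).
s=0.000000, y=2.400000:
  k1 = f(0.000000, 2.400000) = -11.116800
  k2 = f(0.190000, 0.287808) = 0.030131
  k3 = f(0.190000, 2.405725) = -10.979899
  k4 = f(0.380000, -1.772362) = -5.682644
  y ← 2.400000 + (0.38/6)·(k1 + 2k2 + 2k3 + k4) = -0.050935
y(0.38) ≈ -0.0509

-0.0509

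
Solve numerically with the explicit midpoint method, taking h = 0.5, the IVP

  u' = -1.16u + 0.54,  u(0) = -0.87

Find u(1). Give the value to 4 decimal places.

Midpoint: k1 = f(t_n, u_n); k2 = f(t_n + h/2, u_n + (h/2)·k1); u_{n+1} = u_n + h·k2.
t=0.000000, u=-0.870000:
  k1 = f(0.000000, -0.870000) = 1.549200
  k2 = f(0.250000, -0.482700) = 1.099932
  u ← -0.870000 + 0.5·1.099932 = -0.320034
t=0.500000, u=-0.320034:
  k1 = f(0.500000, -0.320034) = 0.911239
  k2 = f(0.750000, -0.092224) = 0.646980
  u ← -0.320034 + 0.5·0.646980 = 0.003456
u(1) ≈ 0.0035

0.0035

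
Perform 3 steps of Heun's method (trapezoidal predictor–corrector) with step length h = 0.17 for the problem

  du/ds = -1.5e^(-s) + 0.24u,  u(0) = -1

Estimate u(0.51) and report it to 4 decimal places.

Heun: k1 = f(s_n, u_n); k2 = f(s_n + h, u_n + h·k1); u_{n+1} = u_n + (h/2)·(k1 + k2).
s=0.000000, u=-1.000000:
  k1 = f(0.000000, -1.000000) = -1.740000
  k2 = f(0.170000, -1.295800) = -1.576489
  u ← -1.000000 + (0.17/2)·(-1.740000 + (-1.576489)) = -1.281902
s=0.170000, u=-1.281902:
  k1 = f(0.170000, -1.281902) = -1.573154
  k2 = f(0.340000, -1.549338) = -1.439497
  u ← -1.281902 + (0.17/2)·(-1.573154 + (-1.439497)) = -1.537977
s=0.340000, u=-1.537977:
  k1 = f(0.340000, -1.537977) = -1.436770
  k2 = f(0.510000, -1.782228) = -1.328478
  u ← -1.537977 + (0.17/2)·(-1.436770 + (-1.328478)) = -1.773023
u(0.51) ≈ -1.7730

-1.7730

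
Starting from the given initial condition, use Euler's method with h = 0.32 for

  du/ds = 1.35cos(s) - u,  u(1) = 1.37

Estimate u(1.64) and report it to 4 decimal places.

Euler: u_{n+1} = u_n + h·f(s_n, u_n).
s=1.000000, u=1.370000: f=-0.640592 → u ← 1.370000 + 0.32·(-0.640592) = 1.165011
s=1.320000, u=1.165011: f=-0.829974 → u ← 1.165011 + 0.32·(-0.829974) = 0.899419
u(1.64) ≈ 0.8994

0.8994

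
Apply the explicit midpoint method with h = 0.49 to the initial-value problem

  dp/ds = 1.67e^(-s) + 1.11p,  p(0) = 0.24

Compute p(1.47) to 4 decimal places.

4.8507

Midpoint: k1 = f(s_n, p_n); k2 = f(s_n + h/2, p_n + (h/2)·k1); p_{n+1} = p_n + h·k2.
s=0.000000, p=0.240000:
  k1 = f(0.000000, 0.240000) = 1.936400
  k2 = f(0.245000, 0.714418) = 2.100121
  p ← 0.240000 + 0.49·2.100121 = 1.269059
s=0.490000, p=1.269059:
  k1 = f(0.490000, 1.269059) = 2.431742
  k2 = f(0.735000, 1.864836) = 2.870742
  p ← 1.269059 + 0.49·2.870742 = 2.675723
s=0.980000, p=2.675723:
  k1 = f(0.980000, 2.675723) = 3.596822
  k2 = f(1.225000, 3.556944) = 4.438783
  p ← 2.675723 + 0.49·4.438783 = 4.850726
p(1.47) ≈ 4.8507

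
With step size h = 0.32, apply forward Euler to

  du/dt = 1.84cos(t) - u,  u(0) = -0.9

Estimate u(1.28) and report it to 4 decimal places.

0.9100

Euler: u_{n+1} = u_n + h·f(t_n, u_n).
t=0.000000, u=-0.900000: f=2.740000 → u ← -0.900000 + 0.32·2.740000 = -0.023200
t=0.320000, u=-0.023200: f=1.769793 → u ← -0.023200 + 0.32·1.769793 = 0.543134
t=0.640000, u=0.543134: f=0.932722 → u ← 0.543134 + 0.32·0.932722 = 0.841605
t=0.960000, u=0.841605: f=0.213672 → u ← 0.841605 + 0.32·0.213672 = 0.909980
u(1.28) ≈ 0.9100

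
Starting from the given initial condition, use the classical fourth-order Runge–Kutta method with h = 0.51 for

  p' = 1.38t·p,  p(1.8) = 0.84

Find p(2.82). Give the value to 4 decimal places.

RK4: k1 = f(t_n, p_n); k2 = f(t_n + h/2, p_n + (h/2)·k1); k3 = f(t_n + h/2, p_n + (h/2)·k2); k4 = f(t_n + h, p_n + h·k3); p_{n+1} = p_n + (h/6)·(k1 + 2k2 + 2k3 + k4).
t=1.800000, p=0.840000:
  k1 = f(1.800000, 0.840000) = 2.086560
  k2 = f(2.055000, 1.372073) = 3.891061
  k3 = f(2.055000, 1.832221) = 5.195994
  k4 = f(2.310000, 3.489957) = 11.125285
  p ← 0.840000 + (0.51/6)·(k1 + 2k2 + 2k3 + k4) = 3.507806
t=2.310000, p=3.507806:
  k1 = f(2.310000, 3.507806) = 11.182185
  k2 = f(2.565000, 6.359264) = 22.509885
  k3 = f(2.565000, 9.247827) = 32.734533
  k4 = f(2.820000, 20.202418) = 78.619731
  p ← 3.507806 + (0.51/6)·(k1 + 2k2 + 2k3 + k4) = 20.532520
p(2.82) ≈ 20.5325

20.5325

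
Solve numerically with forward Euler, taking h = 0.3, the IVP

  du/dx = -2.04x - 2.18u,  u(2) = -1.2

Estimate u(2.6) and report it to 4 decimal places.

-1.9748

Euler: u_{n+1} = u_n + h·f(x_n, u_n).
x=2.000000, u=-1.200000: f=-1.464000 → u ← -1.200000 + 0.3·(-1.464000) = -1.639200
x=2.300000, u=-1.639200: f=-1.118544 → u ← -1.639200 + 0.3·(-1.118544) = -1.974763
u(2.6) ≈ -1.9748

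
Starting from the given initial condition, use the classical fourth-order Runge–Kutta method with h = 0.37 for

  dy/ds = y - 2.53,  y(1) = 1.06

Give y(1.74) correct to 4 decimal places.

RK4: k1 = f(s_n, y_n); k2 = f(s_n + h/2, y_n + (h/2)·k1); k3 = f(s_n + h/2, y_n + (h/2)·k2); k4 = f(s_n + h, y_n + h·k3); y_{n+1} = y_n + (h/6)·(k1 + 2k2 + 2k3 + k4).
s=1.000000, y=1.060000:
  k1 = f(1.000000, 1.060000) = -1.470000
  k2 = f(1.185000, 0.788050) = -1.741950
  k3 = f(1.185000, 0.737739) = -1.792261
  k4 = f(1.370000, 0.396864) = -2.133136
  y ← 1.060000 + (0.37/6)·(k1 + 2k2 + 2k3 + k4) = 0.401921
s=1.370000, y=0.401921:
  k1 = f(1.370000, 0.401921) = -2.128079
  k2 = f(1.555000, 0.008226) = -2.521774
  k3 = f(1.555000, -0.064608) = -2.594608
  k4 = f(1.740000, -0.558084) = -3.088084
  y ← 0.401921 + (0.37/6)·(k1 + 2k2 + 2k3 + k4) = -0.550763
y(1.74) ≈ -0.5508

-0.5508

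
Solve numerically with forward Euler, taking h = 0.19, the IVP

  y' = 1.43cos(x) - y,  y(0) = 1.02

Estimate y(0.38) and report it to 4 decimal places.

Euler: y_{n+1} = y_n + h·f(x_n, y_n).
x=0.000000, y=1.020000: f=0.410000 → y ← 1.020000 + 0.19·0.410000 = 1.097900
x=0.190000, y=1.097900: f=0.306366 → y ← 1.097900 + 0.19·0.306366 = 1.156110
y(0.38) ≈ 1.1561

1.1561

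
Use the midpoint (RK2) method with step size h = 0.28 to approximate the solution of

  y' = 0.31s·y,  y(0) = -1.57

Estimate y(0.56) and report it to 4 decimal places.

Midpoint: k1 = f(s_n, y_n); k2 = f(s_n + h/2, y_n + (h/2)·k1); y_{n+1} = y_n + h·k2.
s=0.000000, y=-1.570000:
  k1 = f(0.000000, -1.570000) = 0.000000
  k2 = f(0.140000, -1.570000) = -0.068138
  y ← -1.570000 + 0.28·(-0.068138) = -1.589079
s=0.280000, y=-1.589079:
  k1 = f(0.280000, -1.589079) = -0.137932
  k2 = f(0.420000, -1.608389) = -0.209412
  y ← -1.589079 + 0.28·(-0.209412) = -1.647714
y(0.56) ≈ -1.6477

-1.6477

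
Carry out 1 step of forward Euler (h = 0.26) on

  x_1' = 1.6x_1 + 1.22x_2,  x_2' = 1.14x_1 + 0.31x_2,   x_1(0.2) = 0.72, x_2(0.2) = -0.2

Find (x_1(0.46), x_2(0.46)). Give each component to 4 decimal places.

0.9561, -0.0027

Euler on (x_1,x_2): x_1_{n+1} = x_1_n + h·x_1', x_2_{n+1} = x_2_n + h·x_2'.
0.200000: (0.720000, -0.200000); f=(0.908000, 0.758800) → (0.956080, -0.002712)
(x_1(0.46), x_2(0.46)) ≈ (0.9561, -0.0027)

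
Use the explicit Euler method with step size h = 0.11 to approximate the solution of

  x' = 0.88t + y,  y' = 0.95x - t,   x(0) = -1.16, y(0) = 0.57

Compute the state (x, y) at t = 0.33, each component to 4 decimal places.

-0.9806, 0.1894

Euler on (x,y): x_{n+1} = x_n + h·x', y_{n+1} = y_n + h·y'.
0.000000: (-1.160000, 0.570000); f=(0.570000, -1.102000) → (-1.097300, 0.448780)
0.110000: (-1.097300, 0.448780); f=(0.545580, -1.152435) → (-1.037286, 0.322012)
0.220000: (-1.037286, 0.322012); f=(0.515612, -1.205422) → (-0.980569, 0.189416)
(x(0.33), y(0.33)) ≈ (-0.9806, 0.1894)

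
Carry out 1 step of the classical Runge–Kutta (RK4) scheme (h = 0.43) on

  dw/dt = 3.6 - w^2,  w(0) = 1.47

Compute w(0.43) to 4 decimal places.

1.7817

RK4: k1 = f(t_n, w_n); k2 = f(t_n + h/2, w_n + (h/2)·k1); k3 = f(t_n + h/2, w_n + (h/2)·k2); k4 = f(t_n + h, w_n + h·k3); w_{n+1} = w_n + (h/6)·(k1 + 2k2 + 2k3 + k4).
t=0.000000, w=1.470000:
  k1 = f(0.000000, 1.470000) = 1.439100
  k2 = f(0.215000, 1.779406) = 0.433713
  k3 = f(0.215000, 1.563248) = 1.156255
  k4 = f(0.430000, 1.967190) = -0.269835
  w ← 1.470000 + (0.43/6)·(k1 + 2k2 + 2k3 + k4) = 1.781693
w(0.43) ≈ 1.7817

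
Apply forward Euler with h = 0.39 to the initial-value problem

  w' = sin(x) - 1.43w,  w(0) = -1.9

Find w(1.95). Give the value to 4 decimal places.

0.5831

Euler: w_{n+1} = w_n + h·f(x_n, w_n).
x=0.000000, w=-1.900000: f=2.717000 → w ← -1.900000 + 0.39·2.717000 = -0.840370
x=0.390000, w=-0.840370: f=1.581918 → w ← -0.840370 + 0.39·1.581918 = -0.223422
x=0.780000, w=-0.223422: f=1.022773 → w ← -0.223422 + 0.39·1.022773 = 0.175459
x=1.170000, w=0.175459: f=0.669844 → w ← 0.175459 + 0.39·0.669844 = 0.436698
x=1.560000, w=0.436698: f=0.375463 → w ← 0.436698 + 0.39·0.375463 = 0.583129
w(1.95) ≈ 0.5831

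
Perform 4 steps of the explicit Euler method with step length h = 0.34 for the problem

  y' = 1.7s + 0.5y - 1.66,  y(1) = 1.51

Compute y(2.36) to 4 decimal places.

4.2179

Euler: y_{n+1} = y_n + h·f(s_n, y_n).
s=1.000000, y=1.510000: f=0.795000 → y ← 1.510000 + 0.34·0.795000 = 1.780300
s=1.340000, y=1.780300: f=1.508150 → y ← 1.780300 + 0.34·1.508150 = 2.293071
s=1.680000, y=2.293071: f=2.342535 → y ← 2.293071 + 0.34·2.342535 = 3.089533
s=2.020000, y=3.089533: f=3.318767 → y ← 3.089533 + 0.34·3.318767 = 4.217914
y(2.36) ≈ 4.2179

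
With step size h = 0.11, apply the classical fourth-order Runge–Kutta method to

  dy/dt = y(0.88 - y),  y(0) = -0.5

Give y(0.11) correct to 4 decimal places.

-0.5846

RK4: k1 = f(t_n, y_n); k2 = f(t_n + h/2, y_n + (h/2)·k1); k3 = f(t_n + h/2, y_n + (h/2)·k2); k4 = f(t_n + h, y_n + h·k3); y_{n+1} = y_n + (h/6)·(k1 + 2k2 + 2k3 + k4).
t=0.000000, y=-0.500000:
  k1 = f(0.000000, -0.500000) = -0.690000
  k2 = f(0.055000, -0.537950) = -0.762786
  k3 = f(0.055000, -0.541953) = -0.770632
  k4 = f(0.110000, -0.584770) = -0.856553
  y ← -0.500000 + (0.11/6)·(k1 + 2k2 + 2k3 + k4) = -0.584579
y(0.11) ≈ -0.5846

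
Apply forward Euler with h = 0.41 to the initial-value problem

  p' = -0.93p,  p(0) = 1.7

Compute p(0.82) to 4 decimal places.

Euler: p_{n+1} = p_n + h·f(t_n, p_n).
t=0.000000, p=1.700000: f=-1.581000 → p ← 1.700000 + 0.41·(-1.581000) = 1.051790
t=0.410000, p=1.051790: f=-0.978165 → p ← 1.051790 + 0.41·(-0.978165) = 0.650742
p(0.82) ≈ 0.6507

0.6507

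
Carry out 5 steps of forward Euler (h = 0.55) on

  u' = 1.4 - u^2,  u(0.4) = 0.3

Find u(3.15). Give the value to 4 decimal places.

Euler: u_{n+1} = u_n + h·f(x_n, u_n).
x=0.400000, u=0.300000: f=1.310000 → u ← 0.300000 + 0.55·1.310000 = 1.020500
x=0.950000, u=1.020500: f=0.358580 → u ← 1.020500 + 0.55·0.358580 = 1.217719
x=1.500000, u=1.217719: f=-0.082839 → u ← 1.217719 + 0.55·(-0.082839) = 1.172157
x=2.050000, u=1.172157: f=0.026047 → u ← 1.172157 + 0.55·0.026047 = 1.186483
x=2.600000, u=1.186483: f=-0.007743 → u ← 1.186483 + 0.55·(-0.007743) = 1.182225
u(3.15) ≈ 1.1822

1.1822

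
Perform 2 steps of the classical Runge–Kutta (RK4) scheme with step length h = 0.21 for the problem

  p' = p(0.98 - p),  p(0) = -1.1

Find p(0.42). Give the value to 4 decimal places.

-3.8525

RK4: k1 = f(t_n, p_n); k2 = f(t_n + h/2, p_n + (h/2)·k1); k3 = f(t_n + h/2, p_n + (h/2)·k2); k4 = f(t_n + h, p_n + h·k3); p_{n+1} = p_n + (h/6)·(k1 + 2k2 + 2k3 + k4).
t=0.000000, p=-1.100000:
  k1 = f(0.000000, -1.100000) = -2.288000
  k2 = f(0.105000, -1.340240) = -3.109678
  k3 = f(0.105000, -1.426516) = -3.432934
  k4 = f(0.210000, -1.820916) = -5.100234
  p ← -1.100000 + (0.21/6)·(k1 + 2k2 + 2k3 + k4) = -1.816571
t=0.210000, p=-1.816571:
  k1 = f(0.210000, -1.816571) = -5.080170
  k2 = f(0.315000, -2.349989) = -7.825437
  k3 = f(0.315000, -2.638242) = -9.545798
  k4 = f(0.420000, -3.821189) = -18.346248
  p ← -1.816571 + (0.21/6)·(k1 + 2k2 + 2k3 + k4) = -3.852482
p(0.42) ≈ -3.8525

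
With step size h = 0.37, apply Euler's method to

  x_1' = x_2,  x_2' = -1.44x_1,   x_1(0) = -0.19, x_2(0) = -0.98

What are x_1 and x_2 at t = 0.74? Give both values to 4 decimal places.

-0.8777, -0.5843

Euler on (x_1,x_2): x_1_{n+1} = x_1_n + h·x_1', x_2_{n+1} = x_2_n + h·x_2'.
0.000000: (-0.190000, -0.980000); f=(-0.980000, 0.273600) → (-0.552600, -0.878768)
0.370000: (-0.552600, -0.878768); f=(-0.878768, 0.795744) → (-0.877744, -0.584343)
(x_1(0.74), x_2(0.74)) ≈ (-0.8777, -0.5843)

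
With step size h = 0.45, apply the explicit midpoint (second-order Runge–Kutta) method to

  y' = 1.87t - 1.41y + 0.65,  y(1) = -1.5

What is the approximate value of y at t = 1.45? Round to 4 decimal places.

Midpoint: k1 = f(t_n, y_n); k2 = f(t_n + h/2, y_n + (h/2)·k1); y_{n+1} = y_n + h·k2.
t=1.000000, y=-1.500000:
  k1 = f(1.000000, -1.500000) = 4.635000
  k2 = f(1.225000, -0.457125) = 3.585296
  y ← -1.500000 + 0.45·3.585296 = 0.113383
y(1.45) ≈ 0.1134

0.1134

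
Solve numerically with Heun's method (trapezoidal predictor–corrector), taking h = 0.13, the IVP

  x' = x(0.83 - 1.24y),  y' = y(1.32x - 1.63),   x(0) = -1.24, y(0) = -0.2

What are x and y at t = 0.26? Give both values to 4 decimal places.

-1.6032, -0.0841

Heun on (x,y): k1 = f(t_n, state_n); k2 = f(t_n + h, state_n + h·k1); state_{n+1} = state_n + (h/2)·(k1 + k2).
0.000000: (-1.240000, -0.200000)
  k1 = (-1.336720, 0.653360)
  predictor → (-1.413774, -0.115063)
  k2 = (-1.375147, 0.402282)
  → (-1.416271, -0.131383)
0.130000: (-1.416271, -0.131383)
  k1 = (-1.406237, 0.459773)
  predictor → (-1.599082, -0.071613)
  k2 = (-1.469237, 0.267888)
  → (-1.603177, -0.084085)
(x(0.26), y(0.26)) ≈ (-1.6032, -0.0841)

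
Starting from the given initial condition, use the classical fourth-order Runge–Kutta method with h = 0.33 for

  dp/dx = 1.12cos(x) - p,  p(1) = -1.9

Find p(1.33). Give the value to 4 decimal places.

-1.2450

RK4: k1 = f(x_n, p_n); k2 = f(x_n + h/2, p_n + (h/2)·k1); k3 = f(x_n + h/2, p_n + (h/2)·k2); k4 = f(x_n + h, p_n + h·k3); p_{n+1} = p_n + (h/6)·(k1 + 2k2 + 2k3 + k4).
x=1.000000, p=-1.900000:
  k1 = f(1.000000, -1.900000) = 2.505139
  k2 = f(1.165000, -1.486652) = 1.928773
  k3 = f(1.165000, -1.581752) = 2.023873
  k4 = f(1.330000, -1.232122) = 1.499215
  p ← -1.900000 + (0.33/6)·(k1 + 2k2 + 2k3 + k4) = -1.244970
p(1.33) ≈ -1.2450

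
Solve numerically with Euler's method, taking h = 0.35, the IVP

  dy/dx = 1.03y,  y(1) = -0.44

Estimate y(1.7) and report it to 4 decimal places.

Euler: y_{n+1} = y_n + h·f(x_n, y_n).
x=1.000000, y=-0.440000: f=-0.453200 → y ← -0.440000 + 0.35·(-0.453200) = -0.598620
x=1.350000, y=-0.598620: f=-0.616579 → y ← -0.598620 + 0.35·(-0.616579) = -0.814423
y(1.7) ≈ -0.8144

-0.8144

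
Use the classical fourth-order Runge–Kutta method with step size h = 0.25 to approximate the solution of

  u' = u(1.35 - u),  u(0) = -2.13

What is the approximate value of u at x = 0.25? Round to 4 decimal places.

RK4: k1 = f(x_n, u_n); k2 = f(x_n + h/2, u_n + (h/2)·k1); k3 = f(x_n + h/2, u_n + (h/2)·k2); k4 = f(x_n + h, u_n + h·k3); u_{n+1} = u_n + (h/6)·(k1 + 2k2 + 2k3 + k4).
x=0.000000, u=-2.130000:
  k1 = f(0.000000, -2.130000) = -7.412400
  k2 = f(0.125000, -3.056550) = -13.468840
  k3 = f(0.125000, -3.813605) = -19.691950
  k4 = f(0.250000, -7.052988) = -59.266167
  u ← -2.130000 + (0.25/6)·(k1 + 2k2 + 2k3 + k4) = -7.671673
u(0.25) ≈ -7.6717

-7.6717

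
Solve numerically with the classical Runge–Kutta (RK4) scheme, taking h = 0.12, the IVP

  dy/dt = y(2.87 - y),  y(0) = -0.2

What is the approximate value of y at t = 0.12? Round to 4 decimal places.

-0.2905

RK4: k1 = f(t_n, y_n); k2 = f(t_n + h/2, y_n + (h/2)·k1); k3 = f(t_n + h/2, y_n + (h/2)·k2); k4 = f(t_n + h, y_n + h·k3); y_{n+1} = y_n + (h/6)·(k1 + 2k2 + 2k3 + k4).
t=0.000000, y=-0.200000:
  k1 = f(0.000000, -0.200000) = -0.614000
  k2 = f(0.060000, -0.236840) = -0.735824
  k3 = f(0.060000, -0.244149) = -0.760318
  k4 = f(0.120000, -0.291238) = -0.920673
  y ← -0.200000 + (0.12/6)·(k1 + 2k2 + 2k3 + k4) = -0.290539
y(0.12) ≈ -0.2905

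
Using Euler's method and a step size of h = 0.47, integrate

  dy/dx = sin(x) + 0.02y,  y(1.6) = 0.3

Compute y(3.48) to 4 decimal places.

1.5452

Euler: y_{n+1} = y_n + h·f(x_n, y_n).
x=1.600000, y=0.300000: f=1.005574 → y ← 0.300000 + 0.47·1.005574 = 0.772620
x=2.070000, y=0.772620: f=0.893416 → y ← 0.772620 + 0.47·0.893416 = 1.192525
x=2.540000, y=1.192525: f=0.589807 → y ← 1.192525 + 0.47·0.589807 = 1.469734
x=3.010000, y=1.469734: f=0.160608 → y ← 1.469734 + 0.47·0.160608 = 1.545220
y(3.48) ≈ 1.5452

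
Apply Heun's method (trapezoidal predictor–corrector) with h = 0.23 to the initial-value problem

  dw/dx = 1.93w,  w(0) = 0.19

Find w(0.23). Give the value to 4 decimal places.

Heun: k1 = f(x_n, w_n); k2 = f(x_n + h, w_n + h·k1); w_{n+1} = w_n + (h/2)·(k1 + k2).
x=0.000000, w=0.190000:
  k1 = f(0.000000, 0.190000) = 0.366700
  k2 = f(0.230000, 0.274341) = 0.529478
  w ← 0.190000 + (0.23/2)·(0.366700 + 0.529478) = 0.293060
w(0.23) ≈ 0.2931

0.2931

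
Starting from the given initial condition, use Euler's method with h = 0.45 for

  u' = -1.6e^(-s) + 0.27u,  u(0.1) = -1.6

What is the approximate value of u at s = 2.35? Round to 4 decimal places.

Euler: u_{n+1} = u_n + h·f(s_n, u_n).
s=0.100000, u=-1.600000: f=-1.879740 → u ← -1.600000 + 0.45·(-1.879740) = -2.445883
s=0.550000, u=-2.445883: f=-1.583508 → u ← -2.445883 + 0.45·(-1.583508) = -3.158462
s=1.000000, u=-3.158462: f=-1.441392 → u ← -3.158462 + 0.45·(-1.441392) = -3.807088
s=1.450000, u=-3.807088: f=-1.403226 → u ← -3.807088 + 0.45·(-1.403226) = -4.438540
s=1.900000, u=-4.438540: f=-1.437715 → u ← -4.438540 + 0.45·(-1.437715) = -5.085512
u(2.35) ≈ -5.0855

-5.0855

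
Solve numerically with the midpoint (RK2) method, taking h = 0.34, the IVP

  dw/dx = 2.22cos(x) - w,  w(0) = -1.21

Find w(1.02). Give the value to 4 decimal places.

Midpoint: k1 = f(x_n, w_n); k2 = f(x_n + h/2, w_n + (h/2)·k1); w_{n+1} = w_n + h·k2.
x=0.000000, w=-1.210000:
  k1 = f(0.000000, -1.210000) = 3.430000
  k2 = f(0.170000, -0.626900) = 2.814898
  w ← -1.210000 + 0.34·2.814898 = -0.252935
x=0.340000, w=-0.252935:
  k1 = f(0.340000, -0.252935) = 2.345850
  k2 = f(0.510000, 0.145860) = 1.791633
  w ← -0.252935 + 0.34·1.791633 = 0.356221
x=0.680000, w=0.356221:
  k1 = f(0.680000, 0.356221) = 1.369991
  k2 = f(0.850000, 0.589119) = 0.876044
  w ← 0.356221 + 0.34·0.876044 = 0.654075
w(1.02) ≈ 0.6541

0.6541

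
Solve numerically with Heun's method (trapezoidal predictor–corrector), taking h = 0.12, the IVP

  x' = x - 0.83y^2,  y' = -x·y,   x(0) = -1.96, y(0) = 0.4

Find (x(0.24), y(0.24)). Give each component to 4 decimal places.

Heun on (x,y): k1 = f(t_n, state_n); k2 = f(t_n + h, state_n + h·k1); state_{n+1} = state_n + (h/2)·(k1 + k2).
0.000000: (-1.960000, 0.400000)
  k1 = (-2.092800, 0.784000)
  predictor → (-2.211136, 0.494080)
  k2 = (-2.413751, 1.092478)
  → (-2.230393, 0.512589)
0.120000: (-2.230393, 0.512589)
  k1 = (-2.448473, 1.143274)
  predictor → (-2.524210, 0.649782)
  k2 = (-2.874649, 1.640185)
  → (-2.549780, 0.679596)
(x(0.24), y(0.24)) ≈ (-2.5498, 0.6796)

-2.5498, 0.6796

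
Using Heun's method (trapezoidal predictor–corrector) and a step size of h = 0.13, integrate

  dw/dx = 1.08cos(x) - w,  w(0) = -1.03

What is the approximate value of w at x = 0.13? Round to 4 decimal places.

-0.7741

Heun: k1 = f(x_n, w_n); k2 = f(x_n + h, w_n + h·k1); w_{n+1} = w_n + (h/2)·(k1 + k2).
x=0.000000, w=-1.030000:
  k1 = f(0.000000, -1.030000) = 2.110000
  k2 = f(0.130000, -0.755700) = 1.826587
  w ← -1.030000 + (0.13/2)·(2.110000 + 1.826587) = -0.774122
w(0.13) ≈ -0.7741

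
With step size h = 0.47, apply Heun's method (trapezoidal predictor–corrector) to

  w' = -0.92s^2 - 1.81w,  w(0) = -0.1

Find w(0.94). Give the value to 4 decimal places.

Heun: k1 = f(s_n, w_n); k2 = f(s_n + h, w_n + h·k1); w_{n+1} = w_n + (h/2)·(k1 + k2).
s=0.000000, w=-0.100000:
  k1 = f(0.000000, -0.100000) = 0.181000
  k2 = f(0.470000, -0.014930) = -0.176205
  w ← -0.100000 + (0.47/2)·(0.181000 + (-0.176205)) = -0.098873
s=0.470000, w=-0.098873:
  k1 = f(0.470000, -0.098873) = -0.024268
  k2 = f(0.940000, -0.110279) = -0.613307
  w ← -0.098873 + (0.47/2)·(-0.024268 + (-0.613307)) = -0.248703
w(0.94) ≈ -0.2487

-0.2487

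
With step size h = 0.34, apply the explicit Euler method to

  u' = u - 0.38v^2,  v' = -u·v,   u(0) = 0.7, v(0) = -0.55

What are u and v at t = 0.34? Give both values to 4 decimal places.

Euler on (u,v): u_{n+1} = u_n + h·u', v_{n+1} = v_n + h·v'.
0.000000: (0.700000, -0.550000); f=(0.585050, 0.385000) → (0.898917, -0.419100)
(u(0.34), v(0.34)) ≈ (0.8989, -0.4191)

0.8989, -0.4191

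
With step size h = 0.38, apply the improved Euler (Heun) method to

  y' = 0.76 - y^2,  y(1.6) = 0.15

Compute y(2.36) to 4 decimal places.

Heun: k1 = f(t_n, y_n); k2 = f(t_n + h, y_n + h·k1); y_{n+1} = y_n + (h/2)·(k1 + k2).
t=1.600000, y=0.150000:
  k1 = f(1.600000, 0.150000) = 0.737500
  k2 = f(1.980000, 0.430250) = 0.574885
  y ← 0.150000 + (0.38/2)·(0.737500 + 0.574885) = 0.399353
t=1.980000, y=0.399353:
  k1 = f(1.980000, 0.399353) = 0.600517
  k2 = f(2.360000, 0.627550) = 0.366181
  y ← 0.399353 + (0.38/2)·(0.600517 + 0.366181) = 0.583026
y(2.36) ≈ 0.5830

0.5830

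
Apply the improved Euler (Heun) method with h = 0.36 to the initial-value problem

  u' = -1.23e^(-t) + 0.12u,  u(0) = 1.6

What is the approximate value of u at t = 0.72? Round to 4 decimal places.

Heun: k1 = f(t_n, u_n); k2 = f(t_n + h, u_n + h·k1); u_{n+1} = u_n + (h/2)·(k1 + k2).
t=0.000000, u=1.600000:
  k1 = f(0.000000, 1.600000) = -1.038000
  k2 = f(0.360000, 1.226320) = -0.710983
  u ← 1.600000 + (0.36/2)·(-1.038000 + (-0.710983)) = 1.285183
t=0.360000, u=1.285183:
  k1 = f(0.360000, 1.285183) = -0.703920
  k2 = f(0.720000, 1.031772) = -0.474893
  u ← 1.285183 + (0.36/2)·(-0.703920 + (-0.474893)) = 1.072997
u(0.72) ≈ 1.0730

1.0730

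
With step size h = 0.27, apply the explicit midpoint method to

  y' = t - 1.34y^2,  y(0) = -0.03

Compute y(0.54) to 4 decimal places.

Midpoint: k1 = f(t_n, y_n); k2 = f(t_n + h/2, y_n + (h/2)·k1); y_{n+1} = y_n + h·k2.
t=0.000000, y=-0.030000:
  k1 = f(0.000000, -0.030000) = -0.001206
  k2 = f(0.135000, -0.030163) = 0.133781
  y ← -0.030000 + 0.27·0.133781 = 0.006121
t=0.270000, y=0.006121:
  k1 = f(0.270000, 0.006121) = 0.269950
  k2 = f(0.405000, 0.042564) = 0.402572
  y ← 0.006121 + 0.27·0.402572 = 0.114815
y(0.54) ≈ 0.1148

0.1148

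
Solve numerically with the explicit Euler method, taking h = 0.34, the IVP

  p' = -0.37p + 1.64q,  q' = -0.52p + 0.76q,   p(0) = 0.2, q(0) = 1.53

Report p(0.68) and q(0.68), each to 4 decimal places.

Euler on (p,q): p_{n+1} = p_n + h·p', q_{n+1} = q_n + h·q'.
0.000000: (0.200000, 1.530000); f=(2.435200, 1.058800) → (1.027968, 1.889992)
0.340000: (1.027968, 1.889992); f=(2.719239, 0.901851) → (1.952509, 2.196621)
(p(0.68), q(0.68)) ≈ (1.9525, 2.1966)

1.9525, 2.1966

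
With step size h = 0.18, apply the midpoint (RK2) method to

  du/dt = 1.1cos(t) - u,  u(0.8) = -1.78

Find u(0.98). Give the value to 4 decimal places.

-1.3762

Midpoint: k1 = f(t_n, u_n); k2 = f(t_n + h/2, u_n + (h/2)·k1); u_{n+1} = u_n + h·k2.
t=0.800000, u=-1.780000:
  k1 = f(0.800000, -1.780000) = 2.546377
  k2 = f(0.890000, -1.550826) = 2.243179
  u ← -1.780000 + 0.18·2.243179 = -1.376228
u(0.98) ≈ -1.3762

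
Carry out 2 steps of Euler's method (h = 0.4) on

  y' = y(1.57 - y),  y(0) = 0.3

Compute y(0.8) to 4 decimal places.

0.6546

Euler: y_{n+1} = y_n + h·f(t_n, y_n).
t=0.000000, y=0.300000: f=0.381000 → y ← 0.300000 + 0.4·0.381000 = 0.452400
t=0.400000, y=0.452400: f=0.505602 → y ← 0.452400 + 0.4·0.505602 = 0.654641
y(0.8) ≈ 0.6546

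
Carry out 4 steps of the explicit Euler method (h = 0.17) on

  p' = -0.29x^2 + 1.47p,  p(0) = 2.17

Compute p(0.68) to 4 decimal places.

5.2740

Euler: p_{n+1} = p_n + h·f(x_n, p_n).
x=0.000000, p=2.170000: f=3.189900 → p ← 2.170000 + 0.17·3.189900 = 2.712283
x=0.170000, p=2.712283: f=3.978675 → p ← 2.712283 + 0.17·3.978675 = 3.388658
x=0.340000, p=3.388658: f=4.947803 → p ← 3.388658 + 0.17·4.947803 = 4.229784
x=0.510000, p=4.229784: f=6.142354 → p ← 4.229784 + 0.17·6.142354 = 5.273984
p(0.68) ≈ 5.2740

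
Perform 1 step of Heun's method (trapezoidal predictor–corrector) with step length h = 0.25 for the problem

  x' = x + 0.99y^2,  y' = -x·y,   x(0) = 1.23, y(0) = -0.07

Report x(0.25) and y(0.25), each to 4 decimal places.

Heun on (x,y): k1 = f(t_n, state_n); k2 = f(t_n + h, state_n + h·k1); state_{n+1} = state_n + (h/2)·(k1 + k2).
0.000000: (1.230000, -0.070000)
  k1 = (1.234851, 0.086100)
  predictor → (1.538713, -0.048475)
  k2 = (1.541039, 0.074589)
  → (1.576986, -0.049914)
(x(0.25), y(0.25)) ≈ (1.5770, -0.0499)

1.5770, -0.0499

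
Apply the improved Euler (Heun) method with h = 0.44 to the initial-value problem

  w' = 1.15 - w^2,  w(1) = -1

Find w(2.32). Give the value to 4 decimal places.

Heun: k1 = f(s_n, w_n); k2 = f(s_n + h, w_n + h·k1); w_{n+1} = w_n + (h/2)·(k1 + k2).
s=1.000000, w=-1.000000:
  k1 = f(1.000000, -1.000000) = 0.150000
  k2 = f(1.440000, -0.934000) = 0.277644
  w ← -1.000000 + (0.44/2)·(0.150000 + 0.277644) = -0.905918
s=1.440000, w=-0.905918:
  k1 = f(1.440000, -0.905918) = 0.329312
  k2 = f(1.880000, -0.761021) = 0.570847
  w ← -0.905918 + (0.44/2)·(0.329312 + 0.570847) = -0.707883
s=1.880000, w=-0.707883:
  k1 = f(1.880000, -0.707883) = 0.648901
  k2 = f(2.320000, -0.422367) = 0.971606
  w ← -0.707883 + (0.44/2)·(0.648901 + 0.971606) = -0.351372
w(2.32) ≈ -0.3514

-0.3514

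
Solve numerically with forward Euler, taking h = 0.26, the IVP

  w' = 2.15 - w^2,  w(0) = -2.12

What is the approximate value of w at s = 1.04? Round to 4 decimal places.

-23.7497

Euler: w_{n+1} = w_n + h·f(s_n, w_n).
s=0.000000, w=-2.120000: f=-2.344400 → w ← -2.120000 + 0.26·(-2.344400) = -2.729544
s=0.260000, w=-2.729544: f=-5.300410 → w ← -2.729544 + 0.26·(-5.300410) = -4.107651
s=0.520000, w=-4.107651: f=-14.722794 → w ← -4.107651 + 0.26·(-14.722794) = -7.935577
s=0.780000, w=-7.935577: f=-60.823386 → w ← -7.935577 + 0.26·(-60.823386) = -23.749658
w(1.04) ≈ -23.7497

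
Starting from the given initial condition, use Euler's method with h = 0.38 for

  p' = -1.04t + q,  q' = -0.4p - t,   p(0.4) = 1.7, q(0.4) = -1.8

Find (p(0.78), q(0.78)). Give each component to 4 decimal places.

0.8579, -2.2104

Euler on (p,q): p_{n+1} = p_n + h·p', q_{n+1} = q_n + h·q'.
0.400000: (1.700000, -1.800000); f=(-2.216000, -1.080000) → (0.857920, -2.210400)
(p(0.78), q(0.78)) ≈ (0.8579, -2.2104)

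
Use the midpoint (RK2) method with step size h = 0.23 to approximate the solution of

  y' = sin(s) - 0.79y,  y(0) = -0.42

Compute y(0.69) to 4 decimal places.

-0.0492

Midpoint: k1 = f(s_n, y_n); k2 = f(s_n + h/2, y_n + (h/2)·k1); y_{n+1} = y_n + h·k2.
s=0.000000, y=-0.420000:
  k1 = f(0.000000, -0.420000) = 0.331800
  k2 = f(0.115000, -0.381843) = 0.416403
  y ← -0.420000 + 0.23·0.416403 = -0.324227
s=0.230000, y=-0.324227:
  k1 = f(0.230000, -0.324227) = 0.484117
  k2 = f(0.345000, -0.268554) = 0.550354
  y ← -0.324227 + 0.23·0.550354 = -0.197646
s=0.460000, y=-0.197646:
  k1 = f(0.460000, -0.197646) = 0.600088
  k2 = f(0.575000, -0.128636) = 0.645457
  y ← -0.197646 + 0.23·0.645457 = -0.049191
y(0.69) ≈ -0.0492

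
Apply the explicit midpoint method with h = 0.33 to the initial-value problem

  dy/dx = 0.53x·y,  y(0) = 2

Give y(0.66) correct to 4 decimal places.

Midpoint: k1 = f(x_n, y_n); k2 = f(x_n + h/2, y_n + (h/2)·k1); y_{n+1} = y_n + h·k2.
x=0.000000, y=2.000000:
  k1 = f(0.000000, 2.000000) = 0.000000
  k2 = f(0.165000, 2.000000) = 0.174900
  y ← 2.000000 + 0.33·0.174900 = 2.057717
x=0.330000, y=2.057717:
  k1 = f(0.330000, 2.057717) = 0.359895
  k2 = f(0.495000, 2.117100) = 0.555421
  y ← 2.057717 + 0.33·0.555421 = 2.241006
y(0.66) ≈ 2.2410

2.2410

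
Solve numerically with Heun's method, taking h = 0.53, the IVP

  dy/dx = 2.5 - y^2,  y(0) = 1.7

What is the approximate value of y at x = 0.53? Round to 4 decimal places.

1.6682

Heun: k1 = f(x_n, y_n); k2 = f(x_n + h, y_n + h·k1); y_{n+1} = y_n + (h/2)·(k1 + k2).
x=0.000000, y=1.700000:
  k1 = f(0.000000, 1.700000) = -0.390000
  k2 = f(0.530000, 1.493300) = 0.270055
  y ← 1.700000 + (0.53/2)·(-0.390000 + 0.270055) = 1.668215
y(0.53) ≈ 1.6682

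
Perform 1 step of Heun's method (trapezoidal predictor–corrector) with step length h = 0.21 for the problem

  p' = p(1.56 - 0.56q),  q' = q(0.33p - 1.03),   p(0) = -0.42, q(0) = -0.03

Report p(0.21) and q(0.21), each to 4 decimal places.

-0.5819, -0.0234

Heun on (p,q): k1 = f(x_n, state_n); k2 = f(x_n + h, state_n + h·k1); state_{n+1} = state_n + (h/2)·(k1 + k2).
0.000000: (-0.420000, -0.030000)
  k1 = (-0.662256, 0.035058)
  predictor → (-0.559074, -0.022638)
  k2 = (-0.879243, 0.027494)
  → (-0.581857, -0.023432)
(p(0.21), q(0.21)) ≈ (-0.5819, -0.0234)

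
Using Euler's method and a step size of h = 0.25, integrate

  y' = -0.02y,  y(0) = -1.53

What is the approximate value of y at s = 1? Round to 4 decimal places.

-1.4996

Euler: y_{n+1} = y_n + h·f(s_n, y_n).
s=0.000000, y=-1.530000: f=0.030600 → y ← -1.530000 + 0.25·0.030600 = -1.522350
s=0.250000, y=-1.522350: f=0.030447 → y ← -1.522350 + 0.25·0.030447 = -1.514738
s=0.500000, y=-1.514738: f=0.030295 → y ← -1.514738 + 0.25·0.030295 = -1.507165
s=0.750000, y=-1.507165: f=0.030143 → y ← -1.507165 + 0.25·0.030143 = -1.499629
y(1) ≈ -1.4996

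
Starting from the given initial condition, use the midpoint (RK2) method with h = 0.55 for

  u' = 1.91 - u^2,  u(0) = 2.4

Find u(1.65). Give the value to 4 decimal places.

2.6930

Midpoint: k1 = f(s_n, u_n); k2 = f(s_n + h/2, u_n + (h/2)·k1); u_{n+1} = u_n + h·k2.
s=0.000000, u=2.400000:
  k1 = f(0.000000, 2.400000) = -3.850000
  k2 = f(0.275000, 1.341250) = 0.111048
  u ← 2.400000 + 0.55·0.111048 = 2.461077
s=0.550000, u=2.461077:
  k1 = f(0.550000, 2.461077) = -4.146898
  k2 = f(0.825000, 1.320680) = 0.165805
  u ← 2.461077 + 0.55·0.165805 = 2.552270
s=1.100000, u=2.552270:
  k1 = f(1.100000, 2.552270) = -4.604080
  k2 = f(1.375000, 1.286148) = 0.255824
  u ← 2.552270 + 0.55·0.255824 = 2.692973
u(1.65) ≈ 2.6930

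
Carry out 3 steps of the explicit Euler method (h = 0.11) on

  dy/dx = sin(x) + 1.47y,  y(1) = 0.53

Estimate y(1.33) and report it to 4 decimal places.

Euler: y_{n+1} = y_n + h·f(x_n, y_n).
x=1.000000, y=0.530000: f=1.620571 → y ← 0.530000 + 0.11·1.620571 = 0.708263
x=1.110000, y=0.708263: f=1.936845 → y ← 0.708263 + 0.11·1.936845 = 0.921316
x=1.220000, y=0.921316: f=2.293434 → y ← 0.921316 + 0.11·2.293434 = 1.173593
y(1.33) ≈ 1.1736

1.1736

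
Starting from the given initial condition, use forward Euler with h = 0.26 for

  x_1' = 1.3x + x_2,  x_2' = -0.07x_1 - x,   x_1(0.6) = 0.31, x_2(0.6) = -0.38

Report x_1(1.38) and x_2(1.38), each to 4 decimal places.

0.7415, -1.0742

Euler on (x_1,x_2): x_1_{n+1} = x_1_n + h·x_1', x_2_{n+1} = x_2_n + h·x_2'.
0.600000: (0.310000, -0.380000); f=(0.400000, -0.621700) → (0.414000, -0.541642)
0.860000: (0.414000, -0.541642); f=(0.576358, -0.888980) → (0.563853, -0.772777)
1.120000: (0.563853, -0.772777); f=(0.683223, -1.159470) → (0.741491, -1.074239)
(x_1(1.38), x_2(1.38)) ≈ (0.7415, -1.0742)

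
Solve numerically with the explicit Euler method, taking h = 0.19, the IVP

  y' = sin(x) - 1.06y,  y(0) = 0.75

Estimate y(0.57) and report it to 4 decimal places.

Euler: y_{n+1} = y_n + h·f(x_n, y_n).
x=0.000000, y=0.750000: f=-0.795000 → y ← 0.750000 + 0.19·(-0.795000) = 0.598950
x=0.190000, y=0.598950: f=-0.446028 → y ← 0.598950 + 0.19·(-0.446028) = 0.514205
x=0.380000, y=0.514205: f=-0.174136 → y ← 0.514205 + 0.19·(-0.174136) = 0.481119
y(0.57) ≈ 0.4811

0.4811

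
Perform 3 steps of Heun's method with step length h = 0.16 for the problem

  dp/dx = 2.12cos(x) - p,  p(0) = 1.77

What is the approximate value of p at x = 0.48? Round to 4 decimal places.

Heun: k1 = f(x_n, p_n); k2 = f(x_n + h, p_n + h·k1); p_{n+1} = p_n + (h/2)·(k1 + k2).
x=0.000000, p=1.770000:
  k1 = f(0.000000, 1.770000) = 0.350000
  k2 = f(0.160000, 1.826000) = 0.266922
  p ← 1.770000 + (0.16/2)·(0.350000 + 0.266922) = 1.819354
x=0.160000, p=1.819354:
  k1 = f(0.160000, 1.819354) = 0.273568
  k2 = f(0.320000, 1.863125) = 0.149254
  p ← 1.819354 + (0.16/2)·(0.273568 + 0.149254) = 1.853180
x=0.320000, p=1.853180:
  k1 = f(0.320000, 1.853180) = 0.159200
  k2 = f(0.480000, 1.878651) = 0.001778
  p ← 1.853180 + (0.16/2)·(0.159200 + 0.001778) = 1.866058
p(0.48) ≈ 1.8661

1.8661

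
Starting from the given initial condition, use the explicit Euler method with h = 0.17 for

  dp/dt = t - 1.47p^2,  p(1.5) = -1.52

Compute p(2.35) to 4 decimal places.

Euler: p_{n+1} = p_n + h·f(t_n, p_n).
t=1.500000, p=-1.520000: f=-1.896288 → p ← -1.520000 + 0.17·(-1.896288) = -1.842369
t=1.670000, p=-1.842369: f=-3.319655 → p ← -1.842369 + 0.17·(-3.319655) = -2.406710
t=1.840000, p=-2.406710: f=-6.674615 → p ← -2.406710 + 0.17·(-6.674615) = -3.541395
t=2.010000, p=-3.541395: f=-16.425972 → p ← -3.541395 + 0.17·(-16.425972) = -6.333810
t=2.180000, p=-6.333810: f=-56.792211 → p ← -6.333810 + 0.17·(-56.792211) = -15.988486
p(2.35) ≈ -15.9885

-15.9885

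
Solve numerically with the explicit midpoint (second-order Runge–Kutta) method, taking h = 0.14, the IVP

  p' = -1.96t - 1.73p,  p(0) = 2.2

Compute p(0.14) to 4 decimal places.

1.7125

Midpoint: k1 = f(t_n, p_n); k2 = f(t_n + h/2, p_n + (h/2)·k1); p_{n+1} = p_n + h·k2.
t=0.000000, p=2.200000:
  k1 = f(0.000000, 2.200000) = -3.806000
  k2 = f(0.070000, 1.933580) = -3.482293
  p ← 2.200000 + 0.14·(-3.482293) = 1.712479
p(0.14) ≈ 1.7125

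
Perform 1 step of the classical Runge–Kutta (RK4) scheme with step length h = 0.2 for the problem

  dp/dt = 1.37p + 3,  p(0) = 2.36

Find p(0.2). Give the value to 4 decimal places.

RK4: k1 = f(t_n, p_n); k2 = f(t_n + h/2, p_n + (h/2)·k1); k3 = f(t_n + h/2, p_n + (h/2)·k2); k4 = f(t_n + h, p_n + h·k3); p_{n+1} = p_n + (h/6)·(k1 + 2k2 + 2k3 + k4).
t=0.000000, p=2.360000:
  k1 = f(0.000000, 2.360000) = 6.233200
  k2 = f(0.100000, 2.983320) = 7.087148
  k3 = f(0.100000, 3.068715) = 7.204139
  k4 = f(0.200000, 3.800828) = 8.207134
  p ← 2.360000 + (0.2/6)·(k1 + 2k2 + 2k3 + k4) = 3.794097
p(0.2) ≈ 3.7941

3.7941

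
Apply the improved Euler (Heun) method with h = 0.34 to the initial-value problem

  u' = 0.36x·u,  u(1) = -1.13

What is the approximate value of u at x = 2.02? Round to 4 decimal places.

-1.9604

Heun: k1 = f(x_n, u_n); k2 = f(x_n + h, u_n + h·k1); u_{n+1} = u_n + (h/2)·(k1 + k2).
x=1.000000, u=-1.130000:
  k1 = f(1.000000, -1.130000) = -0.406800
  k2 = f(1.340000, -1.268312) = -0.611834
  u ← -1.130000 + (0.34/2)·(-0.406800 + (-0.611834)) = -1.303168
x=1.340000, u=-1.303168:
  k1 = f(1.340000, -1.303168) = -0.628648
  k2 = f(1.680000, -1.516908) = -0.917426
  u ← -1.303168 + (0.34/2)·(-0.628648 + (-0.917426)) = -1.566000
x=1.680000, u=-1.566000:
  k1 = f(1.680000, -1.566000) = -0.947117
  k2 = f(2.020000, -1.888020) = -1.372968
  u ← -1.566000 + (0.34/2)·(-0.947117 + (-1.372968)) = -1.960415
u(2.02) ≈ -1.9604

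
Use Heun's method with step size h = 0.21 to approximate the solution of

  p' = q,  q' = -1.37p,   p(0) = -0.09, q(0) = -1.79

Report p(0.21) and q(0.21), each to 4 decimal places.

Heun on (p,q): k1 = f(t_n, state_n); k2 = f(t_n + h, state_n + h·k1); state_{n+1} = state_n + (h/2)·(k1 + k2).
0.000000: (-0.090000, -1.790000)
  k1 = (-1.790000, 0.123300)
  predictor → (-0.465900, -1.764107)
  k2 = (-1.764107, 0.638283)
  → (-0.463181, -1.710034)
(p(0.21), q(0.21)) ≈ (-0.4632, -1.7100)

-0.4632, -1.7100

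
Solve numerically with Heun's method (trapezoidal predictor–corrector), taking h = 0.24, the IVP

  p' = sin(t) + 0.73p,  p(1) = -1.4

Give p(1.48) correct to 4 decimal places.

-1.4551

Heun: k1 = f(t_n, p_n); k2 = f(t_n + h, p_n + h·k1); p_{n+1} = p_n + (h/2)·(k1 + k2).
t=1.000000, p=-1.400000:
  k1 = f(1.000000, -1.400000) = -0.180529
  k2 = f(1.240000, -1.443327) = -0.107845
  p ← -1.400000 + (0.24/2)·(-0.180529 + (-0.107845)) = -1.434605
t=1.240000, p=-1.434605:
  k1 = f(1.240000, -1.434605) = -0.101478
  k2 = f(1.480000, -1.458959) = -0.069160
  p ← -1.434605 + (0.24/2)·(-0.101478 + (-0.069160)) = -1.455081
p(1.48) ≈ -1.4551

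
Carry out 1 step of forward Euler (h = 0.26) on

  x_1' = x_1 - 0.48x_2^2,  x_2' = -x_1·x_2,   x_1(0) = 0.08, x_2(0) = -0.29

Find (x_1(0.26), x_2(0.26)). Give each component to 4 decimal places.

Euler on (x_1,x_2): x_1_{n+1} = x_1_n + h·x_1', x_2_{n+1} = x_2_n + h·x_2'.
0.000000: (0.080000, -0.290000); f=(0.039632, 0.023200) → (0.090304, -0.283968)
(x_1(0.26), x_2(0.26)) ≈ (0.0903, -0.2840)

0.0903, -0.2840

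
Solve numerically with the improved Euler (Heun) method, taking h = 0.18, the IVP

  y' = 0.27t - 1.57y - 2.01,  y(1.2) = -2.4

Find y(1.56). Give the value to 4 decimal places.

Heun: k1 = f(t_n, y_n); k2 = f(t_n + h, y_n + h·k1); y_{n+1} = y_n + (h/2)·(k1 + k2).
t=1.200000, y=-2.400000:
  k1 = f(1.200000, -2.400000) = 2.082000
  k2 = f(1.380000, -2.025240) = 1.542227
  y ← -2.400000 + (0.18/2)·(2.082000 + 1.542227) = -2.073820
t=1.380000, y=-2.073820:
  k1 = f(1.380000, -2.073820) = 1.618497
  k2 = f(1.560000, -1.782490) = 1.209710
  y ← -2.073820 + (0.18/2)·(1.618497 + 1.209710) = -1.819281
y(1.56) ≈ -1.8193

-1.8193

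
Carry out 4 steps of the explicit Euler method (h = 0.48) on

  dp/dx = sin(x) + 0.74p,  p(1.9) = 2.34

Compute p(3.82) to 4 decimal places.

Euler: p_{n+1} = p_n + h·f(x_n, p_n).
x=1.900000, p=2.340000: f=2.677900 → p ← 2.340000 + 0.48·2.677900 = 3.625392
x=2.380000, p=3.625392: f=3.372865 → p ← 3.625392 + 0.48·3.372865 = 5.244367
x=2.860000, p=5.244367: f=4.158718 → p ← 5.244367 + 0.48·4.158718 = 7.240552
x=3.340000, p=7.240552: f=5.160900 → p ← 7.240552 + 0.48·5.160900 = 9.717784
p(3.82) ≈ 9.7178

9.7178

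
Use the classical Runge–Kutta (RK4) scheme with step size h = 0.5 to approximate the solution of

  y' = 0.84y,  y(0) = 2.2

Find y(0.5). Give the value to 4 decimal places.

3.3481

RK4: k1 = f(t_n, y_n); k2 = f(t_n + h/2, y_n + (h/2)·k1); k3 = f(t_n + h/2, y_n + (h/2)·k2); k4 = f(t_n + h, y_n + h·k3); y_{n+1} = y_n + (h/6)·(k1 + 2k2 + 2k3 + k4).
t=0.000000, y=2.200000:
  k1 = f(0.000000, 2.200000) = 1.848000
  k2 = f(0.250000, 2.662000) = 2.236080
  k3 = f(0.250000, 2.759020) = 2.317577
  k4 = f(0.500000, 3.358788) = 2.821382
  y ← 2.200000 + (0.5/6)·(k1 + 2k2 + 2k3 + k4) = 3.348058
y(0.5) ≈ 3.3481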